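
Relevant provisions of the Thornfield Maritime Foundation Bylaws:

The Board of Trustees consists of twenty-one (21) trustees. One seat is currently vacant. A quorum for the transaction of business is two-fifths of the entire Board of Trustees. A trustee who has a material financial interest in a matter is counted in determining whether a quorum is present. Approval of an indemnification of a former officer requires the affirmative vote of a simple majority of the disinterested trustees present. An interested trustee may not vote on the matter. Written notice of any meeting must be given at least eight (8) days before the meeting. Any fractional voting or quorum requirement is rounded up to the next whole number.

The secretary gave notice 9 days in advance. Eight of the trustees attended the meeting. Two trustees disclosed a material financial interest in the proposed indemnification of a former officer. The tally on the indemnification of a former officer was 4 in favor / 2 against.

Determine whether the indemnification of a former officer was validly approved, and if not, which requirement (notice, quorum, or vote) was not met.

Invalid — quorum requirement not satisfied.

Notice: 9 days given; 8 required (9 ≥ 8). Satisfied.
Quorum: 8 present (interested trustees count toward quorum); quorum is 9. Not satisfied.
Vote: the indemnification of a former officer requires a majority of the disinterested trustees present (8 − 2 = 6). A majority of 6 is 4, so 4 affirmative votes are needed; 4 voted in favor. Satisfied. (Moot — without a quorum no business can be validly transacted.)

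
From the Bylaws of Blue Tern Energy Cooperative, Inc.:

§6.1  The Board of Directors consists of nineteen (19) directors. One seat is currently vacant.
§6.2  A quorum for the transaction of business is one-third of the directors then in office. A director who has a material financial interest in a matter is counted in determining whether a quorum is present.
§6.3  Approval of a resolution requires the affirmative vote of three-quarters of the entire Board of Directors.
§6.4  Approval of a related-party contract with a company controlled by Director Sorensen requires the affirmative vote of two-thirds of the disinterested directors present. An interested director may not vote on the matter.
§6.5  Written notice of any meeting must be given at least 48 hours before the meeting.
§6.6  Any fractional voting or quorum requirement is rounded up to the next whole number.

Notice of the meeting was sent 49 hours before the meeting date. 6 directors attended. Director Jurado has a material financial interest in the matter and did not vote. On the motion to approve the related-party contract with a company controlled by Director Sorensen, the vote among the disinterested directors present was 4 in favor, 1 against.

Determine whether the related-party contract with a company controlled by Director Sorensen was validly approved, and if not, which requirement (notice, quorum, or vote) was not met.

Valid — all requirements satisfied.

Notice: 49 hours given; 48 required (49 ≥ 48). Satisfied.
Quorum: 6 present (interested directors count toward quorum); quorum is 6. Satisfied.
Vote: the related-party contract with a company controlled by Director Sorensen requires two-thirds of the disinterested directors present (6 − 1 = 5). 2/3 of 5 = 3.33, rounded up to 4, so 4 affirmative votes are needed; 4 voted in favor. Satisfied.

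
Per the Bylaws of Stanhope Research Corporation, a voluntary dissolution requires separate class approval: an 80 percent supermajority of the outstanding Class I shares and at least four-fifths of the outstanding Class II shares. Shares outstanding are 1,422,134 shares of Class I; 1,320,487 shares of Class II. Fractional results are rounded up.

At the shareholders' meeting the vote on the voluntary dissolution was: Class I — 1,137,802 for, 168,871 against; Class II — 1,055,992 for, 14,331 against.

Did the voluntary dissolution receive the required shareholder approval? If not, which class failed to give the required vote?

Not approved — the Class II shares did not give the required vote.

Class I: 4/5 of 1422134 = 1137707.20, rounded up to 1137708; 1,137,708 required, 1,137,802 in favor — approved.
Class II: 4/5 of 1320487 = 1056389.60, rounded up to 1056390; 1,056,390 required, 1,055,992 in favor — not approved.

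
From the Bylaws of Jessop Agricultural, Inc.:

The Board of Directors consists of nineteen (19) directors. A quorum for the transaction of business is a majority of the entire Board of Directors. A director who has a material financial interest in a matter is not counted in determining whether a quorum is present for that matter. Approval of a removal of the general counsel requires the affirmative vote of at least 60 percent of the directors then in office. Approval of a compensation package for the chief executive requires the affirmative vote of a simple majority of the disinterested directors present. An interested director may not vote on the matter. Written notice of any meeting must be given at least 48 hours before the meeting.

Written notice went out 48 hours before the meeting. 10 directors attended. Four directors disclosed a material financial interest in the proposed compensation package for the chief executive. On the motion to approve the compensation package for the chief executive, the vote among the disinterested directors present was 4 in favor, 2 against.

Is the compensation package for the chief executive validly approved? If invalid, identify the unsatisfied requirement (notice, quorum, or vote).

Invalid — quorum requirement not satisfied.

Notice: 48 hours given; 48 required (48 ≥ 48). Satisfied.
Quorum: 10 present, but the 4 interested directors do not count, leaving 6. Quorum is 10. Not satisfied.
Vote: the compensation package for the chief executive requires a majority of the disinterested directors present (10 − 4 = 6). A majority of 6 is 4, so 4 affirmative votes are needed; 4 voted in favor. Satisfied. (Moot — without a quorum no business can be validly transacted.)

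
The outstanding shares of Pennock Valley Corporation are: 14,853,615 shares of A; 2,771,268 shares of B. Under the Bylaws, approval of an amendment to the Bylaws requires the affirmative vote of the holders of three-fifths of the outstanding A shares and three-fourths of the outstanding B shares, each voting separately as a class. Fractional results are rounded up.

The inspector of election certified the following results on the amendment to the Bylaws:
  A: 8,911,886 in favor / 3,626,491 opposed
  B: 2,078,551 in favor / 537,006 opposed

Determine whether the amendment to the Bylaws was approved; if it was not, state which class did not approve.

A: 3/5 of 14853615 = 8912169; 8,912,169 required, 8,911,886 in favor — not approved.
B: 3/4 of 2771268 = 2078451; 2,078,451 required, 2,078,551 in favor — approved.

Not approved — the A shares did not give the required vote.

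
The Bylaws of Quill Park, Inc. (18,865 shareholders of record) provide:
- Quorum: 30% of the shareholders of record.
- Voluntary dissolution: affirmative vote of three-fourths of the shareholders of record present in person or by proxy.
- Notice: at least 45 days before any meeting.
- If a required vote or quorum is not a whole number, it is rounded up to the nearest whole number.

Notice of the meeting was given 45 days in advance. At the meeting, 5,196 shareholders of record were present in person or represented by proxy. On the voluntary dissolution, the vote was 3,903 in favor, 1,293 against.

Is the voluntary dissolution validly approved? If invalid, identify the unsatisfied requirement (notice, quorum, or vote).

Notice: 45 days given; 45 required. Satisfied.
Quorum: 30% of 18,865 = 5,659.50, rounded up to 5,660; 5,196 present. Not satisfied.
Vote: requires three-fourths of those present (5,196); 3/4 of 5196 = 3897, so 3,897 needed; 3,903 in favor. Satisfied.

Invalid — quorum requirement not satisfied.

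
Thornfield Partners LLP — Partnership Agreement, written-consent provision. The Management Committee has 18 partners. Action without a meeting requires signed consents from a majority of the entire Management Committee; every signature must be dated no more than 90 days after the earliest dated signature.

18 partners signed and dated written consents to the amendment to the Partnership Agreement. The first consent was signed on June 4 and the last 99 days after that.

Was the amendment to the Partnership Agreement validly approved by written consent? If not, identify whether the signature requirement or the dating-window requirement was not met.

Signatures required: a majority of 18 — a majority of 18 is 10, so 10 needed; 18 signed. Sufficient.
Dating window: the latest signature is 99 days after the earliest; the limit is 90 days. Outside the window.

Not effective — dating-window requirement not satisfied.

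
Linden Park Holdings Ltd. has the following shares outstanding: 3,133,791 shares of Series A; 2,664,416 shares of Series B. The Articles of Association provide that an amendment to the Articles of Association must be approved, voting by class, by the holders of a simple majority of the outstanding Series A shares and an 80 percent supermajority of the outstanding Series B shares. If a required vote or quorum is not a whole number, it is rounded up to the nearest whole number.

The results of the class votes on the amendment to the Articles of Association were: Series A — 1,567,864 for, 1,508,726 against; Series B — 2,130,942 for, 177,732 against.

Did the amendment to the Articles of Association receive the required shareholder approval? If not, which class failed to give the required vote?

Not approved — the Series B shares did not give the required vote.

Series A: a majority of 3133791 is 1566896; 1,566,896 required, 1,567,864 in favor — approved.
Series B: 4/5 of 2664416 = 2131532.80, rounded up to 2131533; 2,131,533 required, 2,130,942 in favor — not approved.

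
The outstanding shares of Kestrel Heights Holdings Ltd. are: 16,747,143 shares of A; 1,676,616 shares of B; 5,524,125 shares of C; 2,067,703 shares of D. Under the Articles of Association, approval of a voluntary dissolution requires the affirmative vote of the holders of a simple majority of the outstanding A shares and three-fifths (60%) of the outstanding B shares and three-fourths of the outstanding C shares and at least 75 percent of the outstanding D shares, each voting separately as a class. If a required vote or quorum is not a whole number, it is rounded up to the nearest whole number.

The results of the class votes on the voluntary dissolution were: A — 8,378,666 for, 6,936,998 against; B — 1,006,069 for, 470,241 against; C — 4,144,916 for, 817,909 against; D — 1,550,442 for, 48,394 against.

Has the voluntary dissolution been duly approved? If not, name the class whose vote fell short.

A: a majority of 16747143 is 8373572; 8,373,572 required, 8,378,666 in favor — approved.
B: 3/5 of 1676616 = 1005969.60, rounded up to 1005970; 1,005,970 required, 1,006,069 in favor — approved.
C: 3/4 of 5524125 = 4143093.75, rounded up to 4143094; 4,143,094 required, 4,144,916 in favor — approved.
D: 3/4 of 2067703 = 1550777.25, rounded up to 1550778; 1,550,778 required, 1,550,442 in favor — not approved.

Not approved — the D shares did not give the required vote.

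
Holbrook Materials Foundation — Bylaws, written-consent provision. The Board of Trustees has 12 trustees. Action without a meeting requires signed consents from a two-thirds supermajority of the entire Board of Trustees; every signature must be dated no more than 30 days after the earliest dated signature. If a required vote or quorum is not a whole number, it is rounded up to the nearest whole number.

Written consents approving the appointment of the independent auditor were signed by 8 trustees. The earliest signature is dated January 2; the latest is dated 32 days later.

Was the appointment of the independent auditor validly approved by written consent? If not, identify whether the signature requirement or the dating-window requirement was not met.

Not effective — dating-window requirement not satisfied.

Signatures required: a two-thirds supermajority of 12 — 2/3 of 12 = 8, so 8 needed; 8 signed. Sufficient.
Dating window: the latest signature is 32 days after the earliest; the limit is 30 days. Outside the window.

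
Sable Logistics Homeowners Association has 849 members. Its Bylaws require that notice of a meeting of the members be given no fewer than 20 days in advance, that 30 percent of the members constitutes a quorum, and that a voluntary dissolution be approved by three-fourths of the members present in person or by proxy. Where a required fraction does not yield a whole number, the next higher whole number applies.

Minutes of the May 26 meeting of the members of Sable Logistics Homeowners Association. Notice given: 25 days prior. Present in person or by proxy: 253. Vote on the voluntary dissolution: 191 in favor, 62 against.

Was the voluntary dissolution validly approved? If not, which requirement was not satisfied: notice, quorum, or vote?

Notice: 25 days given; 20 required. Satisfied.
Quorum: 30% of 849 = 254.70, rounded up to 255; 253 present. Not satisfied.
Vote: requires three-fourths of those present (253); 3/4 of 253 = 189.75, rounded up to 190, so 190 needed; 191 in favor. Satisfied.

Invalid — quorum requirement not satisfied.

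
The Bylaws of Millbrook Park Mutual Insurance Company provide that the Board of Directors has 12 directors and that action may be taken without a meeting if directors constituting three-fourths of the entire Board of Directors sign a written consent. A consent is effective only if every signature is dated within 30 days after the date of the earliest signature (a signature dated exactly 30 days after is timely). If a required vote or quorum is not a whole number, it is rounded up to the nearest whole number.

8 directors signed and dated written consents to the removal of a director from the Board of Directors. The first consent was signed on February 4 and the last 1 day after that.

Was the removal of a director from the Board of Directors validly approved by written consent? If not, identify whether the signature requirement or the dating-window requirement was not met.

Not effective — insufficient signatures.

Signatures required: three-fourths of 12 — 3/4 of 12 = 9, so 9 needed; 8 signed. Insufficient.
Dating window: the latest signature is 1 day after the earliest; the limit is 30 days. Within the window.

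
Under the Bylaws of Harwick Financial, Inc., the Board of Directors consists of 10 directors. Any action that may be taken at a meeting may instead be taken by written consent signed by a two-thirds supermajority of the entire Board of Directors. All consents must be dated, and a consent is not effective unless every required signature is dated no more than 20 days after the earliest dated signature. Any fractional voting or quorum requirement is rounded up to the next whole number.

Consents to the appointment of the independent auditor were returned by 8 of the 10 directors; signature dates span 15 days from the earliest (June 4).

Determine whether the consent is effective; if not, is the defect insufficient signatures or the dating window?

Signatures required: a two-thirds supermajority of 10 — 2/3 of 10 = 6.67, rounded up to 7, so 7 needed; 8 signed. Sufficient.
Dating window: the latest signature is 15 days after the earliest; the limit is 20 days. Within the window.

Effective — both the signature and dating-window requirements are satisfied.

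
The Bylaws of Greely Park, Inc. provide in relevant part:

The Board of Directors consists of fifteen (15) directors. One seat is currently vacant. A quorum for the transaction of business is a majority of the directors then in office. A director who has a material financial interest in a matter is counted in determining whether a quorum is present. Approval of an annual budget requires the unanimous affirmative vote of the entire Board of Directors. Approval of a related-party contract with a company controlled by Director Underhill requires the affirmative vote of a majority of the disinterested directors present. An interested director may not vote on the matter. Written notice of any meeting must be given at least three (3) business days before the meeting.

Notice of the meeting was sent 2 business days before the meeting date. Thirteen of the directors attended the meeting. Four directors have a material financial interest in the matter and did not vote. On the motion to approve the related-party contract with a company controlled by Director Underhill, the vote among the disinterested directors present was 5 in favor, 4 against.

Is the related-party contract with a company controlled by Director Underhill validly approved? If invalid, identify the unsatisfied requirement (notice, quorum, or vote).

Invalid — notice requirement not satisfied.

Notice: 2 business days given; 3 required (2 < 3). Not satisfied.
Quorum: 13 present (interested directors count toward quorum); quorum is 8. Satisfied.
Vote: the related-party contract with a company controlled by Director Underhill requires a majority of the disinterested directors present (13 − 4 = 9). A majority of 9 is 5, so 5 affirmative votes are needed; 5 voted in favor. Satisfied.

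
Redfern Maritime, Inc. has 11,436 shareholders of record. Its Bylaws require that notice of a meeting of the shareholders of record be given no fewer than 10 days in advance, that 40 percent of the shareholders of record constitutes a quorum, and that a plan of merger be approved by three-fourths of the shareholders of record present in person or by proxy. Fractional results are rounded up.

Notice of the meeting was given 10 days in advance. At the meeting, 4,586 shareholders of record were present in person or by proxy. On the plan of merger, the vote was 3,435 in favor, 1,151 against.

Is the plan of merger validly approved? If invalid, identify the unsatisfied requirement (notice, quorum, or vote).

Invalid — vote requirement not satisfied.

Notice: 10 days given; 10 required. Satisfied.
Quorum: 40% of 11,436 = 4,574.40, rounded up to 4,575; 4,586 present. Satisfied.
Vote: requires three-fourths of those present (4,586); 3/4 of 4586 = 3439.50, rounded up to 3440, so 3,440 needed; 3,435 in favor. Not satisfied.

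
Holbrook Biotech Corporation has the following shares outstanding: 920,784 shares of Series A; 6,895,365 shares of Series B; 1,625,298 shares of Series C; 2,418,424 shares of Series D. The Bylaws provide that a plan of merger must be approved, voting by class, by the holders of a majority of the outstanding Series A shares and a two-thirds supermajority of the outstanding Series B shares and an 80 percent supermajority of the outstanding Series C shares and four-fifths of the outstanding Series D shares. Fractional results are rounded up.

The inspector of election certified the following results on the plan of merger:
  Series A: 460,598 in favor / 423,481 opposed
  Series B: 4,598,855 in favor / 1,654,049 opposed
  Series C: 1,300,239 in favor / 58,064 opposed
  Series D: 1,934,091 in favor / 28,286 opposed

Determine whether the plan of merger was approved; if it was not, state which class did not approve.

Series A: a majority of 920784 is 460393; 460,393 required, 460,598 in favor — approved.
Series B: 2/3 of 6895365 = 4596910; 4,596,910 required, 4,598,855 in favor — approved.
Series C: 4/5 of 1625298 = 1300238.40, rounded up to 1300239; 1,300,239 required, 1,300,239 in favor — approved.
Series D: 4/5 of 2418424 = 1934739.20, rounded up to 1934740; 1,934,740 required, 1,934,091 in favor — not approved.

Not approved — the Series D shares did not give the required vote.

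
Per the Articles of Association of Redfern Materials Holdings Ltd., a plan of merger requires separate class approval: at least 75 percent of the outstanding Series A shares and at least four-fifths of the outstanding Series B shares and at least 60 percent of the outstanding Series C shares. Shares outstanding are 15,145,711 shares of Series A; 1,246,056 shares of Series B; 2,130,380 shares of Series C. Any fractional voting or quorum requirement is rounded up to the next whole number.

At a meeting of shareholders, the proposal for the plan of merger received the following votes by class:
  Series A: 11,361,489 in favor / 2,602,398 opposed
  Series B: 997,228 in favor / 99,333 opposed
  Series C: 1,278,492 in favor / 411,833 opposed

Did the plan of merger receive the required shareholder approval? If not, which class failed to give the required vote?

Approved — every class gave the required vote.

Series A: 3/4 of 15145711 = 11359283.25, rounded up to 11359284; 11,359,284 required, 11,361,489 in favor — approved.
Series B: 4/5 of 1246056 = 996844.80, rounded up to 996845; 996,845 required, 997,228 in favor — approved.
Series C: 3/5 of 2130380 = 1278228; 1,278,228 required, 1,278,492 in favor — approved.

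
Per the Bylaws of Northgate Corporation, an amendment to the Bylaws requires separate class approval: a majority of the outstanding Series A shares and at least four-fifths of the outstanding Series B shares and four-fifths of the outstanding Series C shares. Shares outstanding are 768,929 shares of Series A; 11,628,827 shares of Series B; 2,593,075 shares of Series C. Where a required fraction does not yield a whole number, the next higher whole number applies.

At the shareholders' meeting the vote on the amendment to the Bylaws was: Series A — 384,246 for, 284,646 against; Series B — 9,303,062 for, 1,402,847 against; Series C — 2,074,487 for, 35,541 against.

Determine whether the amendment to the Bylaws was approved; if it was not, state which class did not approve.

Series A: a majority of 768929 is 384465; 384,465 required, 384,246 in favor — not approved.
Series B: 4/5 of 11628827 = 9303061.60, rounded up to 9303062; 9,303,062 required, 9,303,062 in favor — approved.
Series C: 4/5 of 2593075 = 2074460; 2,074,460 required, 2,074,487 in favor — approved.

Not approved — the Series A shares did not give the required vote.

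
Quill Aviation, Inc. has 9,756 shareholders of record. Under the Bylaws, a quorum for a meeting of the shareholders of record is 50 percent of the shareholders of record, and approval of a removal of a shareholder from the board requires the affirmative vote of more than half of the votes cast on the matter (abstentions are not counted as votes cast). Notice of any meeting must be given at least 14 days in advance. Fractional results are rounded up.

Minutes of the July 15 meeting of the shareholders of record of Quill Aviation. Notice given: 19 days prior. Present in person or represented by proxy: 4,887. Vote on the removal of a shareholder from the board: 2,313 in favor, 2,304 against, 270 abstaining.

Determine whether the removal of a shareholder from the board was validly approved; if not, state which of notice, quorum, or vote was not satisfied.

Notice: 19 days given; 14 required. Satisfied.
Quorum: 50% of 9,756 = 4,878; 4,887 present. Satisfied.
Vote: requires a majority of the votes cast (4,887 − 270 abstaining = 4,617); a majority of 4617 is 2309, so 2,309 needed; 2,313 in favor. Satisfied.

Valid — all requirements satisfied.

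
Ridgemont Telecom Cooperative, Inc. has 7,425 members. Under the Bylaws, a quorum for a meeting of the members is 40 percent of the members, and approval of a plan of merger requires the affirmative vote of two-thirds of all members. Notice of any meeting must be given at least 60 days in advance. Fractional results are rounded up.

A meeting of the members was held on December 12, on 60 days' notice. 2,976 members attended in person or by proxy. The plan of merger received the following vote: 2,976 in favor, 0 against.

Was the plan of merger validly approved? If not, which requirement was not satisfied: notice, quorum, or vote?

Invalid — vote requirement not satisfied.

Notice: 60 days given; 60 required. Satisfied.
Quorum: 40% of 7,425 = 2,970; 2,976 present. Satisfied.
Vote: requires two-thirds of all members (7,425); 2/3 of 7425 = 4950, so 4,950 needed; 2,976 in favor. Not satisfied.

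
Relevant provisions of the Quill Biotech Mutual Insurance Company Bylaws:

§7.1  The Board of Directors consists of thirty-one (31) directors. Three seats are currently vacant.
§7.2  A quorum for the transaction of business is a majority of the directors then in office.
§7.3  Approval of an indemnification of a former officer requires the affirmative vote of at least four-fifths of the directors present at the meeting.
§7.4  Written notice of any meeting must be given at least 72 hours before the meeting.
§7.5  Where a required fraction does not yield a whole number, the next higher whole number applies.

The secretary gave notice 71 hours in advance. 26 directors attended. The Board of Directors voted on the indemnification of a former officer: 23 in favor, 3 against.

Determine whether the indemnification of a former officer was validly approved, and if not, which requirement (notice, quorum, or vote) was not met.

Invalid — notice requirement not satisfied.

Notice: 71 hours given; 72 required (71 < 72). Not satisfied.
Quorum: 26 present; quorum is 15. Satisfied.
Vote: the indemnification of a former officer requires four-fifths of the directors present (26). 4/5 of 26 = 20.80, rounded up to 21, so 21 affirmative votes are needed; 23 voted in favor. Satisfied.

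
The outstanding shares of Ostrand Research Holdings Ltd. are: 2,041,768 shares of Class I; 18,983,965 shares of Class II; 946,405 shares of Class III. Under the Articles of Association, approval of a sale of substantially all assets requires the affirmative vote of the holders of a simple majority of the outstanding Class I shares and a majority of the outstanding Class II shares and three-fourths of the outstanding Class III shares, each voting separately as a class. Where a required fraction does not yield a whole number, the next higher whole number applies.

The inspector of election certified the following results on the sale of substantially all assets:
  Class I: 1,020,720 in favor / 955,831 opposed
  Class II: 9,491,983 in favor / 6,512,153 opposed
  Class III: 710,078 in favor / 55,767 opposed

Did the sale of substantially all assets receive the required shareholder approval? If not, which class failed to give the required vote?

Not approved — the Class I shares did not give the required vote.

Class I: a majority of 2041768 is 1020885; 1,020,885 required, 1,020,720 in favor — not approved.
Class II: a majority of 18983965 is 9491983; 9,491,983 required, 9,491,983 in favor — approved.
Class III: 3/4 of 946405 = 709803.75, rounded up to 709804; 709,804 required, 710,078 in favor — approved.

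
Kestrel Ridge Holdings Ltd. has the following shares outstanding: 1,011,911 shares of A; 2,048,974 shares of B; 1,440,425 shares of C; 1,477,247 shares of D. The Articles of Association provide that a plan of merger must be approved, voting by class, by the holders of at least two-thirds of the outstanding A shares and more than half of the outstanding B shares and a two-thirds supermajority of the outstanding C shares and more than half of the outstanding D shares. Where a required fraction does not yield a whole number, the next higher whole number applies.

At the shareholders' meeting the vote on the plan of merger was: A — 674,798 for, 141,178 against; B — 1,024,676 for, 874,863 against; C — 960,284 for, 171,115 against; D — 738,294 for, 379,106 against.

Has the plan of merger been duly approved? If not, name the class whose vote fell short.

A: 2/3 of 1011911 = 674607.33, rounded up to 674608; 674,608 required, 674,798 in favor — approved.
B: a majority of 2048974 is 1024488; 1,024,488 required, 1,024,676 in favor — approved.
C: 2/3 of 1440425 = 960283.33, rounded up to 960284; 960,284 required, 960,284 in favor — approved.
D: a majority of 1477247 is 738624; 738,624 required, 738,294 in favor — not approved.

Not approved — the D shares did not give the required vote.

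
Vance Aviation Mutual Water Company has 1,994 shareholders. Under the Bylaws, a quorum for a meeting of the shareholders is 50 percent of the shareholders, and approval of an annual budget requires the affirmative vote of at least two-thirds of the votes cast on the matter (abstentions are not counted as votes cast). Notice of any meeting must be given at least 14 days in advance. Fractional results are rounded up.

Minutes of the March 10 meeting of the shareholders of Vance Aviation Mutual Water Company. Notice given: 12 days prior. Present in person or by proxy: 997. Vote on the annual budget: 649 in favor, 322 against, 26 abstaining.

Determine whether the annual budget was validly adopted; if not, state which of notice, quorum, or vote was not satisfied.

Notice: 12 days given; 14 required. Not satisfied.
Quorum: 50% of 1,994 = 997; 997 present. Satisfied.
Vote: requires two-thirds of the votes cast (997 − 26 abstaining = 971); 2/3 of 971 = 647.33, rounded up to 648, so 648 needed; 649 in favor. Satisfied.

Invalid — notice requirement not satisfied.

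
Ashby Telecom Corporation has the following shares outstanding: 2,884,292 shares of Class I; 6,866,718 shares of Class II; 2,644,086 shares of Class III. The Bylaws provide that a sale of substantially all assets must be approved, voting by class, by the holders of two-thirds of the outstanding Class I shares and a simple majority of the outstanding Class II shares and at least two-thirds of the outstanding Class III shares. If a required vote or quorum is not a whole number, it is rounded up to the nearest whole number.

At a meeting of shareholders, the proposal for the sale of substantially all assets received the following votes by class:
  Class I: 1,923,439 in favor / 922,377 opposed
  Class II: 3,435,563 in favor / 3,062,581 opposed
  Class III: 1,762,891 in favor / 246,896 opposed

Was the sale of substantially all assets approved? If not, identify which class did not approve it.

Approved — every class gave the required vote.

Class I: 2/3 of 2884292 = 1922861.33, rounded up to 1922862; 1,922,862 required, 1,923,439 in favor — approved.
Class II: a majority of 6866718 is 3433360; 3,433,360 required, 3,435,563 in favor — approved.
Class III: 2/3 of 2644086 = 1762724; 1,762,724 required, 1,762,891 in favor — approved.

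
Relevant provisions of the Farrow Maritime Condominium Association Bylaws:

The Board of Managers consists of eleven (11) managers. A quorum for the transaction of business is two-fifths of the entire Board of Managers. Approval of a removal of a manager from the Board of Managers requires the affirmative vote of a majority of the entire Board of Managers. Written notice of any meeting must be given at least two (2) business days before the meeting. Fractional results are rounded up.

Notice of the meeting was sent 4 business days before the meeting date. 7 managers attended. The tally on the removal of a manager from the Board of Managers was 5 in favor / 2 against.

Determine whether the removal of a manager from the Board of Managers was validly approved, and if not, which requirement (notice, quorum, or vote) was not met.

Notice: 4 business days given; 2 required (4 ≥ 2). Satisfied.
Quorum: 7 present; quorum is 5. Satisfied.
Vote: the removal of a manager from the Board of Managers requires a majority of the entire Board of Managers (11). A majority of 11 is 6, so 6 affirmative votes are needed; 5 voted in favor. Not satisfied.

Invalid — vote requirement not satisfied.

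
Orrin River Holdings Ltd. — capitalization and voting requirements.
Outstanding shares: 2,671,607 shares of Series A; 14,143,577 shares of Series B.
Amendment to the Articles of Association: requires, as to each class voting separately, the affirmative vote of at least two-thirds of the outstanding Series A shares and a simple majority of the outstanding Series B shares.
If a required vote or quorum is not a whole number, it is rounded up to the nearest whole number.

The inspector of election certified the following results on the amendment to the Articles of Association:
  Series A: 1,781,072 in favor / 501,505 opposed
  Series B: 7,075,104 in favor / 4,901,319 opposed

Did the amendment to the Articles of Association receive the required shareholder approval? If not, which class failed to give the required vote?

Series A: 2/3 of 2671607 = 1781071.33, rounded up to 1781072; 1,781,072 required, 1,781,072 in favor — approved.
Series B: a majority of 14143577 is 7071789; 7,071,789 required, 7,075,104 in favor — approved.

Approved — every class gave the required vote.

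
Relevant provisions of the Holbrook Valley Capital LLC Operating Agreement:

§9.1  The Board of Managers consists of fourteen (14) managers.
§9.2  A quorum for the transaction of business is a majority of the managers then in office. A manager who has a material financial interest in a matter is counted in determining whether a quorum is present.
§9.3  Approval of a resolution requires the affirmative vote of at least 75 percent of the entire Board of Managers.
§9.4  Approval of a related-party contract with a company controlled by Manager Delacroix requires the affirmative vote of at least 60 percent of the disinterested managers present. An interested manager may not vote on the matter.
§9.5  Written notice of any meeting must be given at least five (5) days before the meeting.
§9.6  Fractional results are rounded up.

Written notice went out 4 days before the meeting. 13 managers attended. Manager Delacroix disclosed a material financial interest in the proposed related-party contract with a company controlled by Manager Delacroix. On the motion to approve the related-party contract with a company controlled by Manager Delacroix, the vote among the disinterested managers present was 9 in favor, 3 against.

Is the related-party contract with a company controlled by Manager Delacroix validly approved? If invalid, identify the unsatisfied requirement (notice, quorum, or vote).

Notice: 4 days given; 5 required (4 < 5). Not satisfied.
Quorum: 13 present (interested managers count toward quorum); quorum is 8. Satisfied.
Vote: the related-party contract with a company controlled by Manager Delacroix requires three-fifths of the disinterested managers present (13 − 1 = 12). 3/5 of 12 = 7.20, rounded up to 8, so 8 affirmative votes are needed; 9 voted in favor. Satisfied.

Invalid — notice requirement not satisfied.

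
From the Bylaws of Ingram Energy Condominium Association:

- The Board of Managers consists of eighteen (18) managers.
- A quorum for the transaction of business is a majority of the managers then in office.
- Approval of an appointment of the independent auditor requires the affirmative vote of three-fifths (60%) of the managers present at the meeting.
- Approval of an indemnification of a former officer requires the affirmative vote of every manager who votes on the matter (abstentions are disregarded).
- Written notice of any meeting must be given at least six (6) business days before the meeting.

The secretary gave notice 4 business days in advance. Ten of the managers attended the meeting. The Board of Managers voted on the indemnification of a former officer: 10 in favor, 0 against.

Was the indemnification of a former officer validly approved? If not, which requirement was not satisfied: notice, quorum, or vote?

Invalid — notice requirement not satisfied.

Notice: 4 business days given; 6 required (4 < 6). Not satisfied.
Quorum: 10 present; quorum is 10. Satisfied.
Vote: the indemnification of a former officer requires the unanimous vote of the votes cast (10). Unanimous means all 10, so 10 affirmative votes are needed; 10 voted in favor. Satisfied.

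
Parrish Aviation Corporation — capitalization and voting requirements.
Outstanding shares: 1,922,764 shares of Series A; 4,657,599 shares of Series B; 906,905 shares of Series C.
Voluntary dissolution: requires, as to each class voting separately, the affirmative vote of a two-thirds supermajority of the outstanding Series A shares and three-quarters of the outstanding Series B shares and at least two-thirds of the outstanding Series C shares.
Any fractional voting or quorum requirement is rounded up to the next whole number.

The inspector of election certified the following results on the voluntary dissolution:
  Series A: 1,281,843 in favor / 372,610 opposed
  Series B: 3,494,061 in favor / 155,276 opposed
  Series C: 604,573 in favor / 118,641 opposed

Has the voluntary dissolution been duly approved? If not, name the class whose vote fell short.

Series A: 2/3 of 1922764 = 1281842.67, rounded up to 1281843; 1,281,843 required, 1,281,843 in favor — approved.
Series B: 3/4 of 4657599 = 3493199.25, rounded up to 3493200; 3,493,200 required, 3,494,061 in favor — approved.
Series C: 2/3 of 906905 = 604603.33, rounded up to 604604; 604,604 required, 604,573 in favor — not approved.

Not approved — the Series C shares did not give the required vote.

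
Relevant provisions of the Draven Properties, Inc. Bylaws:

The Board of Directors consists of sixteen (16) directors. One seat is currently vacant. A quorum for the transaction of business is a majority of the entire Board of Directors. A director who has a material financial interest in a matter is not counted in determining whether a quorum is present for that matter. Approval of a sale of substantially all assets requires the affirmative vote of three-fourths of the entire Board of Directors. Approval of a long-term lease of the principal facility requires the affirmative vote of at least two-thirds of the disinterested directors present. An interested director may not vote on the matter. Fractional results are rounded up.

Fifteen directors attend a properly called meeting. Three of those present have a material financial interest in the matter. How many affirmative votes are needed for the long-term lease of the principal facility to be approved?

The long-term lease of the principal facility requires two-thirds of the disinterested directors present (15 − 3 = 12).
2/3 of 12 = 8.

8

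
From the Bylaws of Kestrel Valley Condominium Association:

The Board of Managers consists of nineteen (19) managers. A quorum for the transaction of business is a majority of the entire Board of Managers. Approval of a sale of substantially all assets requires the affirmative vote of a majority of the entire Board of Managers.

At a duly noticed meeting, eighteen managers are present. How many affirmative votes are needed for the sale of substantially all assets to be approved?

The sale of substantially all assets requires a majority of the entire Board of Managers (19).
A majority of 19 is 10.

10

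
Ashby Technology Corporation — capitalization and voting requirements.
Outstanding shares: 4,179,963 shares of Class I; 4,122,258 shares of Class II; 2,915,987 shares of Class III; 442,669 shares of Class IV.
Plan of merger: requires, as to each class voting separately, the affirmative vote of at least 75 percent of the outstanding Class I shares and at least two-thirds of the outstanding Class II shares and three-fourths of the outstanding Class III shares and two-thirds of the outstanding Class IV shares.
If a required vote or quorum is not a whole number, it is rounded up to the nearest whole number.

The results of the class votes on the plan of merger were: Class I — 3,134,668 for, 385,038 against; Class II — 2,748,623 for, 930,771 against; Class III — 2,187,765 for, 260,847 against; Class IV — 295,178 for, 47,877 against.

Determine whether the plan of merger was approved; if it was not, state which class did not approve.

Class I: 3/4 of 4179963 = 3134972.25, rounded up to 3134973; 3,134,973 required, 3,134,668 in favor — not approved.
Class II: 2/3 of 4122258 = 2748172; 2,748,172 required, 2,748,623 in favor — approved.
Class III: 3/4 of 2915987 = 2186990.25, rounded up to 2186991; 2,186,991 required, 2,187,765 in favor — approved.
Class IV: 2/3 of 442669 = 295112.67, rounded up to 295113; 295,113 required, 295,178 in favor — approved.

Not approved — the Class I shares did not give the required vote.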